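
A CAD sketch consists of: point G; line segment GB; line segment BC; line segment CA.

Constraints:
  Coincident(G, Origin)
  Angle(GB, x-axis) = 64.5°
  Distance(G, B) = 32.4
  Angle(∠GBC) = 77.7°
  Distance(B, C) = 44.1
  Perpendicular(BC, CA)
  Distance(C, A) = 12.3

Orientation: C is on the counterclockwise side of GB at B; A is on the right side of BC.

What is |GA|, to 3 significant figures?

57.6

∠GBC = 77.7°, so BC runs at 64.5° + (180° − 77.7°) = 167° from the x-axis; with |BC| = 44.1, C = B + 44.1·(cos 167°, sin 167°) = (-29.0, 39.3). The perpendicularity gives CA at right angles to BC; with |CA| = 12.3 on the right of BC, A = C + 12.3·(0.228, 0.974) = (-26.2, 51.3). Then |GA| = |A − G| = 57.6.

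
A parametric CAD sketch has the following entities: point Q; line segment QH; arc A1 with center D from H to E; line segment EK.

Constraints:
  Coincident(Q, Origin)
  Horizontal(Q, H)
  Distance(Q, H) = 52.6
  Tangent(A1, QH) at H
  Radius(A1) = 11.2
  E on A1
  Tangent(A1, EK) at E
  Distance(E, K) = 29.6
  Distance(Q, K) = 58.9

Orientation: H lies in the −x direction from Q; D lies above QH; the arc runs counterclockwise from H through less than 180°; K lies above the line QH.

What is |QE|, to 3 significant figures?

43.0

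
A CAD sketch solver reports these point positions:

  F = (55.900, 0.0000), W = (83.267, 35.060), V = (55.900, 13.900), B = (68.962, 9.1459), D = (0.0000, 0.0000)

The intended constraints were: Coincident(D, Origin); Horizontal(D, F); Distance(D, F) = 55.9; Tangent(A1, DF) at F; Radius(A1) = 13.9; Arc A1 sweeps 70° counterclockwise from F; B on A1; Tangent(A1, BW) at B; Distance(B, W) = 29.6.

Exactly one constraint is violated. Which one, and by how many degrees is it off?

Tangent(A1, BW) at B — off by 8.90°.

D = (0.00, 0.00) ✓; D.y = 0.00, F.y = 0.00 ✓; |DF| = 55.90 ✓; ∠(VF, FD) = 90.00° ✓; |VF| = 13.90 ✓; bearing(V→B) − bearing(V→F) = 70.00° ✓; |VB| = 13.90 ✓; ∠(VB, BW) = 98.90° ✗; |BW| = 29.60 ✓.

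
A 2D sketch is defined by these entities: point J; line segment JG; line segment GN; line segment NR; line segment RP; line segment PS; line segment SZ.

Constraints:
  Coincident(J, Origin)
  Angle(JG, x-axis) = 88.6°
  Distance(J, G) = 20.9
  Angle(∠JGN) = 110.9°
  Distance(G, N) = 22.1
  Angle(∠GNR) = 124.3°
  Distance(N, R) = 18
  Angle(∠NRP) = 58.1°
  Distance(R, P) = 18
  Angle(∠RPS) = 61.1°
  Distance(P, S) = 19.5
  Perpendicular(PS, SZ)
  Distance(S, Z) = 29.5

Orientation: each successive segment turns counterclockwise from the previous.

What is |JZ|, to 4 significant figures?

57.40

J is at the origin; JG runs at 88.6° with length 20.9, so G = (0.5106, 20.89). ∠JGN = 110.9° gives GN at 157.7° from the x-axis; with |GN| = 22.1, N = (-19.94, 29.28). ∠GNR = 124.3° gives NR at -146.6° from the x-axis; with |NR| = 18.0, R = (-34.96, 19.37). ∠NRP = 58.1° gives RP at -24.70° from the x-axis; with |RP| = 18.0, P = (-18.61, 11.85). ∠RPS = 61.1° gives PS at 94.20° from the x-axis; with |PS| = 19.5, S = (-20.04, 31.30). The perpendicularity gives SZ at right angles to PS, so SZ runs at -175.8°; with |SZ| = 29.5, Z = (-49.46, 29.14). Then |JZ| = |Z − J| = 57.40.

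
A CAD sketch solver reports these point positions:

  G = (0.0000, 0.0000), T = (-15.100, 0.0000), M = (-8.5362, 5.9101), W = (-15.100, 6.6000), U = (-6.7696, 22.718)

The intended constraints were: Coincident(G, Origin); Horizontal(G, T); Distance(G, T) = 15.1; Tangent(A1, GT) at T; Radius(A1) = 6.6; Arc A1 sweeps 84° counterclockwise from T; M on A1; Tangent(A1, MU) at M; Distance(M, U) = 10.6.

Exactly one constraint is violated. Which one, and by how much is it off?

Distance(M, U) = 10.6 — off by 6.30.

G = (0.00, 0.00) ✓; G.y = 0.00, T.y = 0.00 ✓; |GT| = 15.10 ✓; ∠(WT, TG) = 90.00° ✓; |WT| = 6.600 ✓; bearing(W→M) − bearing(W→T) = 84.00° ✓; |WM| = 6.600 ✓; ∠(WM, MU) = 90.00° ✓; |MU| = 16.90 ✗.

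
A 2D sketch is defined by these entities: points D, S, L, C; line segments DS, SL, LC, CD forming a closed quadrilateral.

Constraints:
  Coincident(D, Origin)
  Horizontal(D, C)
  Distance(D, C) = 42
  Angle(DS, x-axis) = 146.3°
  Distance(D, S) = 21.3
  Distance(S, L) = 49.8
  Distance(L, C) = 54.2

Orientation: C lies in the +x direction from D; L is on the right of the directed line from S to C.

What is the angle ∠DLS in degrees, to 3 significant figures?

20.7°

D is at the origin; DC is horizontal with |DC| = 42.0 and C in +x, so C = (42.0, 0). DS runs at 146.3° with |DS| = 21.3, so S = (-17.7, 11.8). L is determined by |SL| = 49.8 and |LC| = 54.2 together: it lies at the intersection of circle(S, 49.8) and circle(C, 54.2). With |SC| = 60.9, the foot of the radical line on SC is 26.7 from S and the perpendicular offset is √(49.8² − 26.7²) = 42.0. Taking the right-of-SC solution: L = (0.290, -34.6).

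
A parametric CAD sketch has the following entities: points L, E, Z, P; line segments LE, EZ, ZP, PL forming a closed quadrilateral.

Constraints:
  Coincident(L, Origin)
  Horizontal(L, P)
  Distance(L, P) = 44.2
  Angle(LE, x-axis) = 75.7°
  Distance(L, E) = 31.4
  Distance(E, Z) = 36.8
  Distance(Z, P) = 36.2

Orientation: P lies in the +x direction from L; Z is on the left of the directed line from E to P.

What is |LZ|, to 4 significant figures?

57.05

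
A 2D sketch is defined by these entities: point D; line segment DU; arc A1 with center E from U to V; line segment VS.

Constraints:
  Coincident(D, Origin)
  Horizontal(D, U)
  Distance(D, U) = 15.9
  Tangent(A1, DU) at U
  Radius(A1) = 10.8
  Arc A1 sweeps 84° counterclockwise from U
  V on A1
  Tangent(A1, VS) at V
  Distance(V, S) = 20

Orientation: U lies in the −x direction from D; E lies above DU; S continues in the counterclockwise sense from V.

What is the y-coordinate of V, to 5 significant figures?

9.6711

The tangent condition forces EU to be normal to DU, so E = U + (0, 10.8) = (-15.900, 10.800). On A1, U sits at bearing -90° from E; an 84° counterclockwise sweep puts V at bearing -6°, so V = E + 10.8·(cos -6°, sin -6°) = (-5.1592, 9.6711). So V.y = 9.6711.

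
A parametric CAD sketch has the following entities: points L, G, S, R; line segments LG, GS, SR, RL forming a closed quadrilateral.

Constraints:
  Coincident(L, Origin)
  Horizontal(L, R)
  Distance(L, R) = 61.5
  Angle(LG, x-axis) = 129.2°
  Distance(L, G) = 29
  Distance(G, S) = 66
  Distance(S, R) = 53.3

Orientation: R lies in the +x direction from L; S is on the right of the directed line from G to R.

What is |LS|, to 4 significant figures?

37.19

L is at the origin; LR is horizontal with |LR| = 61.5 and R in +x, so R = (61.5, 0). LG runs at 129.2° with |LG| = 29.0, so G = (-18.33, 22.47). S is determined by |GS| = 66.0 and |SR| = 53.3 together: it lies at the intersection of circle(G, 66.0) and circle(R, 53.3). With |GR| = 82.93, the foot of the radical line on GR is 50.60 from G and the perpendicular offset is √(66.0² − 50.60²) = 42.37. Taking the right-of-GR solution: S = (18.90, -32.03).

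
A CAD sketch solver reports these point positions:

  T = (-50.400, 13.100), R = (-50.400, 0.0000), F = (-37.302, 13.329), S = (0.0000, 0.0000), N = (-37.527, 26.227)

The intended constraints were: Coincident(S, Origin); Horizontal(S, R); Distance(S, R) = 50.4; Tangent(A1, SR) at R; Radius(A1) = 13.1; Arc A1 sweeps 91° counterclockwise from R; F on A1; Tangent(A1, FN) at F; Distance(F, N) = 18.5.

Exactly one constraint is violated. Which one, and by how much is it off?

Distance(F, N) = 18.5 — off by 5.60.

S = (0.00, 0.00) ✓; S.y = 0.00, R.y = 0.00 ✓; |SR| = 50.40 ✓; ∠(TR, RS) = 90.00° ✓; |TR| = 13.10 ✓; bearing(T→F) − bearing(T→R) = 91.00° ✓; |TF| = 13.10 ✓; ∠(TF, FN) = 90.00° ✓; |FN| = 12.90 ✗.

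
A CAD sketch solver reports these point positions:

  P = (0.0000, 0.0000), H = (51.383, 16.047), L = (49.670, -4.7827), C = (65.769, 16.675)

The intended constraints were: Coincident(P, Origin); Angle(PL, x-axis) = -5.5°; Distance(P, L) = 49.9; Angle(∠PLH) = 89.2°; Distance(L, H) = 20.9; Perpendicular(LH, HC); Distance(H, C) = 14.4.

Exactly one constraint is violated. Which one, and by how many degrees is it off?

Perpendicular(LH, HC) — off by 7.20°.

P = (0.00, 0.00) ✓; PL at -5.500° ✓; |PL| = 49.90 ✓; ∠PLH = 89.20° ✓; |LH| = 20.90 ✓; ∠(LH, HC) = 82.80° ✗; |HC| = 14.40 ✓.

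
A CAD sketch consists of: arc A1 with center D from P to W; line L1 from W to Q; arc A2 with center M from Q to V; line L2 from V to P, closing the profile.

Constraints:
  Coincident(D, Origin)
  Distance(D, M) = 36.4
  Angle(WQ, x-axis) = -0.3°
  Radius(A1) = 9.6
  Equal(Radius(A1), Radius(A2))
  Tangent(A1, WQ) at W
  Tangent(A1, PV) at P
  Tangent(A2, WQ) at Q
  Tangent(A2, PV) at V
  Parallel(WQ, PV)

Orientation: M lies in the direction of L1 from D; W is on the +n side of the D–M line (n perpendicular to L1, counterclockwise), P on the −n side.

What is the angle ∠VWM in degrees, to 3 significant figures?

13.0°

The slot axis is L1's direction at -0.3°, so u = (cos -0.3°, sin -0.3°) = (1.00, -0.00524) and n = (−sin -0.3°, cos -0.3°) = (0.00524, 1.00). D is at the origin and M lies 36.4 along u from D, so M = 36.4·u = (36.4, -0.191). Tangency of A1 to both parallel lines with radius 9.6 puts W and P at D ± 9.6·n: W = (0.0503, 9.60), P = (-0.0503, -9.60). Equal radii place Q and V the same way about M: Q = M + 9.6·n = (36.4, 9.41), V = M − 9.6·n = (36.3, -9.79). Then cos ∠VWM = WV·WM / (|WV||WM|), giving 13.0°.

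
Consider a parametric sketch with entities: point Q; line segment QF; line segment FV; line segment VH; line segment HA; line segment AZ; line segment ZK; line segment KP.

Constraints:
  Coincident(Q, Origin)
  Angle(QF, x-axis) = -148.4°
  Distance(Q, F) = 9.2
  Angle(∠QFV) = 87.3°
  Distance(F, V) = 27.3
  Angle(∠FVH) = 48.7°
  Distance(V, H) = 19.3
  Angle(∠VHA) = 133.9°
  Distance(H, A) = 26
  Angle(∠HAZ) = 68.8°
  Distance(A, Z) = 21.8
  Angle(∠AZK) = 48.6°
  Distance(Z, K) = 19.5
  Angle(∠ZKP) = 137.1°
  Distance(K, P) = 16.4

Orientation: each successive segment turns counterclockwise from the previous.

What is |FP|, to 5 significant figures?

27.939

Q is at the origin; QF runs at -148.4° with length 9.2, so F = (-7.8359, -4.8207). ∠QFV = 87.3° gives FV at -55.700° from the x-axis; with |FV| = 27.3, V = (7.5484, -27.373). ∠FVH = 48.7° gives VH at 75.600° from the x-axis; with |VH| = 19.3, H = (12.348, -8.6795). ∠VHA = 133.9° gives HA at 121.70° from the x-axis; with |HA| = 26.0, A = (-1.3142, 13.442). ∠HAZ = 68.8° gives AZ at -127.10° from the x-axis; with |AZ| = 21.8, Z = (-14.464, -3.9457). ∠AZK = 48.6° gives ZK at 4.3000° from the x-axis; with |ZK| = 19.5, K = (4.9810, -2.4837). ∠ZKP = 137.1° gives KP at 47.200° from the x-axis; with |KP| = 16.4, P = (16.124, 9.5495). Then |FP| = |P − F| = 27.939.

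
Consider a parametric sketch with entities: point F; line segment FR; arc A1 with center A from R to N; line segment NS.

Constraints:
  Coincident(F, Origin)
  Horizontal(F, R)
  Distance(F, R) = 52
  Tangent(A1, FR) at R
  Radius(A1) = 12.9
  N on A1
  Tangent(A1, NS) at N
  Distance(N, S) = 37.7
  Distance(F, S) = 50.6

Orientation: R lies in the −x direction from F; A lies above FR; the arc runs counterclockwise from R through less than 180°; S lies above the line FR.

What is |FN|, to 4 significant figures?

40.82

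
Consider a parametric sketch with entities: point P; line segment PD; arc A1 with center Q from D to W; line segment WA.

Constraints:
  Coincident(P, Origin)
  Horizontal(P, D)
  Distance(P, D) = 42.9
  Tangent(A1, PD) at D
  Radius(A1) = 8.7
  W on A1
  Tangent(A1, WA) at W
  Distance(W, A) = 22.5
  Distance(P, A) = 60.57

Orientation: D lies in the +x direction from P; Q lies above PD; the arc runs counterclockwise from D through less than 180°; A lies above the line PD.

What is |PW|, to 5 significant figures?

52.300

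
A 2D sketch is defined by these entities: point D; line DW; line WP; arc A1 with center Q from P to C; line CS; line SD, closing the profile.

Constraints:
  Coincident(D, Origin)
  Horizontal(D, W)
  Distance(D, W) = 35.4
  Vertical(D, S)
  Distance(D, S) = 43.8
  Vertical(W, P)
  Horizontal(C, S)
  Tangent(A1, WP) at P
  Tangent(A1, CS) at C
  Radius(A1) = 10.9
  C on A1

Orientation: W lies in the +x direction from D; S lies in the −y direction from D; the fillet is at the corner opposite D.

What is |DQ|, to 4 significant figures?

41.02

D is at the origin; D and W share the same y with |DW| = 35.4 and W on the +x side, so W = (35.40, 0.000). D and S share the same x with |DS| = 43.8 and S on the −y side, so S = (0.000, -43.80). The virtual corner opposite D is at (35.40, -43.80). A1 meets WP tangentially, so QP is at right angles to WP and A1 meets CS tangentially, so QC is at right angles to CS, with radius 10.9, so the center Q sits 10.9 in from both sides at Q = (24.50, -32.90). Then |DQ| = |Q − D| = 41.02.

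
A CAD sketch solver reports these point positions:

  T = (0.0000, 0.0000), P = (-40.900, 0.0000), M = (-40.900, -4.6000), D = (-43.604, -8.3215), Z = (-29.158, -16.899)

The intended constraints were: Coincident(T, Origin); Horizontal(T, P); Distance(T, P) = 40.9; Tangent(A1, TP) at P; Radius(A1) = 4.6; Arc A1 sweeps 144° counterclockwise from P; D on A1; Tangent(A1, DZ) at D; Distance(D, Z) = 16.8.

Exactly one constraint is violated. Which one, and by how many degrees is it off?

Tangent(A1, DZ) at D — off by 5.30°.

T = (0.00, 0.00) ✓; T.y = 0.00, P.y = 0.00 ✓; |TP| = 40.90 ✓; ∠(MP, PT) = 90.00° ✓; |MP| = 4.600 ✓; bearing(M→D) − bearing(M→P) = 144.0° ✓; |MD| = 4.600 ✓; ∠(MD, DZ) = 84.70° ✗; |DZ| = 16.80 ✓.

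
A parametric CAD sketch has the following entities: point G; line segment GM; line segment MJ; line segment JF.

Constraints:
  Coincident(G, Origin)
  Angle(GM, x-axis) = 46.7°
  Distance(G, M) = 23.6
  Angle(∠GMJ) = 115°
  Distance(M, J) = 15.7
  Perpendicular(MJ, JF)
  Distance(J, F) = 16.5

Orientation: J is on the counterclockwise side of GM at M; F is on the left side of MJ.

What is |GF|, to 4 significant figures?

26.14

G is at the origin; GM runs at 46.7° with length 23.6, so M = 23.6·(cos 46.7°, sin 46.7°) = (16.19, 17.18). ∠GMJ = 115.0°, so MJ runs at 46.7° + (180° − 115.0°) = 111.7° from the x-axis; with |MJ| = 15.7, J = M + 15.7·(cos 111.7°, sin 111.7°) = (10.38, 31.76). MJ is perpendicular to JF; with |JF| = 16.5 on the left of MJ, F = J + 16.5·(-0.9291, -0.3697) = (-4.950, 25.66). Then |GF| = |F − G| = 26.14.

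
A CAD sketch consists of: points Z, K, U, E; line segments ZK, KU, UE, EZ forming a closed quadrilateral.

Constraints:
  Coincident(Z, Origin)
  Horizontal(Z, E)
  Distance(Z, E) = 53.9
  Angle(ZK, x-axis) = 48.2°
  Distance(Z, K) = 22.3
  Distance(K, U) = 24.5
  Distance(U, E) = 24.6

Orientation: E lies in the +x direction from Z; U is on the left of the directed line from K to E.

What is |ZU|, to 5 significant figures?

43.846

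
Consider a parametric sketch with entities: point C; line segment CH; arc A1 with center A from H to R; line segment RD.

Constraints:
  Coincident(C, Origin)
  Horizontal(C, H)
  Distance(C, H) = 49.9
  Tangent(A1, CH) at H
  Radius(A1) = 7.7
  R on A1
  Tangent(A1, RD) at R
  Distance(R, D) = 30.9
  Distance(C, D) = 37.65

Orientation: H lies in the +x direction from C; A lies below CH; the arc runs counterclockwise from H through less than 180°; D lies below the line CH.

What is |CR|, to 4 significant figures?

43.83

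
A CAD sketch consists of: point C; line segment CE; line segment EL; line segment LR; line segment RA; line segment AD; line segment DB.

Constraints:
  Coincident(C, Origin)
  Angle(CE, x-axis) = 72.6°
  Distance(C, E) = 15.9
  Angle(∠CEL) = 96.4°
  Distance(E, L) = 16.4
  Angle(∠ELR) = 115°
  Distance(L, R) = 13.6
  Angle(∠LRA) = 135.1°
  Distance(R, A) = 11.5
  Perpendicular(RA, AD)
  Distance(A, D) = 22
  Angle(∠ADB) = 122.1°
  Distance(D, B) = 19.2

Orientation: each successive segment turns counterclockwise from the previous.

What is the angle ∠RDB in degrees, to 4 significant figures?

94.50°

RA ⟂ AD, so AD runs at -3.900°; with |AD| = 22.0, D = (0.6834, -0.1373). ∠ADB = 122.1° gives DB at 54.00° from the x-axis; with |DB| = 19.2, B = (11.97, 15.40). Then cos ∠RDB = DR·DB / (|DR||DB|), giving 94.50°.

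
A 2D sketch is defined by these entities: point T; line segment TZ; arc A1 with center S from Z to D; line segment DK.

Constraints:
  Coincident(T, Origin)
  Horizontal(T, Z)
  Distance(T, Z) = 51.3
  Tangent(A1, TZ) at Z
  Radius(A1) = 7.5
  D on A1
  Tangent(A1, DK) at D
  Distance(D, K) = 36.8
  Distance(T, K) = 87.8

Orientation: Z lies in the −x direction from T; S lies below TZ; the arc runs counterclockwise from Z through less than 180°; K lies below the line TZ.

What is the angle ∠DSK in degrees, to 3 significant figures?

78.5°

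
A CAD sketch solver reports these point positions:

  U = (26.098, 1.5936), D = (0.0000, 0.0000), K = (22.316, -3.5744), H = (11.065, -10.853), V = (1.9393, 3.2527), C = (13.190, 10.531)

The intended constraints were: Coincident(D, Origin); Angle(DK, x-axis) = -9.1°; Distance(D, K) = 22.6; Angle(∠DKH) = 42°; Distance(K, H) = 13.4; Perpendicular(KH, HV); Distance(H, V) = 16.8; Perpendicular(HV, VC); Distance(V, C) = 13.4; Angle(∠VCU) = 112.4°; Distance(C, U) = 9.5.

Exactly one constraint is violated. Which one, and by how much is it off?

Distance(C, U) = 9.5 — off by 6.20.

D = (0.00, 0.00) ✓; DK at -9.100° ✓; |DK| = 22.60 ✓; ∠DKH = 42.00° ✓; |KH| = 13.40 ✓; ∠(KH, HV) = 90.00° ✓; |HV| = 16.80 ✓; ∠(HV, VC) = 90.00° ✓; |VC| = 13.40 ✓; ∠VCU = 112.4° ✓; |CU| = 15.70 ✗.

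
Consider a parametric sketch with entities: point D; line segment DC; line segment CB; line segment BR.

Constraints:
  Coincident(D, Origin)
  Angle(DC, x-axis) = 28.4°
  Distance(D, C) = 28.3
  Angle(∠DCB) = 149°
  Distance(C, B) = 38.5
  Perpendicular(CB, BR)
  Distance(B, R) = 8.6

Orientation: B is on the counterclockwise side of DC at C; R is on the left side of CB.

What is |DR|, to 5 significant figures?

63.042

D is at the origin; DC runs at 28.4° with length 28.3, so C = 28.3·(cos 28.4°, sin 28.4°) = (24.894, 13.460). ∠DCB = 149.0°, so CB runs at 28.4° + (180° − 149.0°) = 59.400° from the x-axis; with |CB| = 38.5, B = C + 38.5·(cos 59.400°, sin 59.400°) = (44.492, 46.599). CB is perpendicular to BR; with |BR| = 8.6 on the left of CB, R = B + 8.6·(-0.86074, 0.50904) = (37.090, 50.976). Then |DR| = |R − D| = 63.042.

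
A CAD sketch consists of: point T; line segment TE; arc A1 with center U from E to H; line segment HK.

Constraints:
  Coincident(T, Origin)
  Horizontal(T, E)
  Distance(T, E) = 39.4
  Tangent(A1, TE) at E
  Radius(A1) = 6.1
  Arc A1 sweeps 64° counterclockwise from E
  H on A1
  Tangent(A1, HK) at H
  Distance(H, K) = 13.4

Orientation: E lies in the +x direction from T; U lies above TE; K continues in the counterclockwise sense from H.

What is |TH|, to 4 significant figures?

45.01

The tangent condition forces UE to be normal to TE, so U = E + (0, 6.1) = (39.40, 6.100). On A1, E sits at bearing -90° from U; a 64° counterclockwise sweep puts H at bearing -26°, so H = U + 6.1·(cos -26°, sin -26°) = (44.88, 3.426). Then |TH| = |H − T| = 45.01.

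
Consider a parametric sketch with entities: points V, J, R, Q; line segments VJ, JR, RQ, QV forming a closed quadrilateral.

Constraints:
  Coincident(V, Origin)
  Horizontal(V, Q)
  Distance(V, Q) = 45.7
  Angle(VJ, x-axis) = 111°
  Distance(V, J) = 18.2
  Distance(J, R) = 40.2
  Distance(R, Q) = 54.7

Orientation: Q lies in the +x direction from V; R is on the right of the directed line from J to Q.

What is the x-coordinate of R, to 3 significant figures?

-3.87

Checks: |JR| = 40.20 ✓; |RQ| = 54.70 ✓.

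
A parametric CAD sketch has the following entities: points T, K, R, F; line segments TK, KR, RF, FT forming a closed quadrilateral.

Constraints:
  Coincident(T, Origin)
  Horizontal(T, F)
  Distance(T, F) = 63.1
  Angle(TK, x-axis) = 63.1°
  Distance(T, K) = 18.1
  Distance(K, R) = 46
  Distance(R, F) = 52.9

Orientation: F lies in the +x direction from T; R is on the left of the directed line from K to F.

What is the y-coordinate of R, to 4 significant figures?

48.16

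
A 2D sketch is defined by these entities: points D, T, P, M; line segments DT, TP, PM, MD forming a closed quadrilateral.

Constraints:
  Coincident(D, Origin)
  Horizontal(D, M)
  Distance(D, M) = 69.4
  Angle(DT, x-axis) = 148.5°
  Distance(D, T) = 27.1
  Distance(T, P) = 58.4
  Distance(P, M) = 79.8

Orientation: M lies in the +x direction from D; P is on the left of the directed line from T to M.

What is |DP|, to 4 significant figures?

60.30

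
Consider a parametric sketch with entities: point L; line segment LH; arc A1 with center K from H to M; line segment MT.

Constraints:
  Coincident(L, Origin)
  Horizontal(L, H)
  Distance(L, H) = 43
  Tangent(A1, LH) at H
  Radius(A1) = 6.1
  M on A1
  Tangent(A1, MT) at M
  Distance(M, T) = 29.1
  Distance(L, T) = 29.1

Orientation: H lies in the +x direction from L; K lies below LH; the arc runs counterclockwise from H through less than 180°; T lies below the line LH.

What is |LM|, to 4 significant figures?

38.68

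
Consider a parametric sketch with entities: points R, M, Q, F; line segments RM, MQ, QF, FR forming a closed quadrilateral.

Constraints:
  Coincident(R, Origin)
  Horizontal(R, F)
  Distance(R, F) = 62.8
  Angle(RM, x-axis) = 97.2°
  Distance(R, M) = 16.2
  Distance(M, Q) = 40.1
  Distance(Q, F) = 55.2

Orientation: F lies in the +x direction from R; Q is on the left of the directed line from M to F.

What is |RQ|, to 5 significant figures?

51.058

Checks: |MQ| = 40.10 ✓; |QF| = 55.20 ✓.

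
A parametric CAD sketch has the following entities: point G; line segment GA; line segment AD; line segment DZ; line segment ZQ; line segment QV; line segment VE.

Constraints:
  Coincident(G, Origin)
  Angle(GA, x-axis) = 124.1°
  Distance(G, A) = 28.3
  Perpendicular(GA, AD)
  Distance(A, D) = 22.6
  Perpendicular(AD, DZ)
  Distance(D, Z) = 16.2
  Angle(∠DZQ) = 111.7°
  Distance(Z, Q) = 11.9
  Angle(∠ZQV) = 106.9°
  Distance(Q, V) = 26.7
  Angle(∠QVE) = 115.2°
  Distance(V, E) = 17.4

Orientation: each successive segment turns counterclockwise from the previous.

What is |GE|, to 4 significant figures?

44.25

G is at the origin; GA runs at 124.1° with length 28.3, so A = (-15.87, 23.43). GA ⟂ AD, so AD runs at -145.9°; with |AD| = 22.6, D = (-34.58, 10.76). AD is perpendicular to DZ, so DZ runs at -55.90°; with |DZ| = 16.2, Z = (-25.50, -2.651). ∠DZQ = 111.7° gives ZQ at 12.40° from the x-axis; with |ZQ| = 11.9, Q = (-13.88, -0.09556). ∠ZQV = 106.9° gives QV at 85.50° from the x-axis; with |QV| = 26.7, V = (-11.78, 26.52). ∠QVE = 115.2° gives VE at 150.3° from the x-axis; with |VE| = 17.4, E = (-26.89, 35.14). Then |GE| = |E − G| = 44.25.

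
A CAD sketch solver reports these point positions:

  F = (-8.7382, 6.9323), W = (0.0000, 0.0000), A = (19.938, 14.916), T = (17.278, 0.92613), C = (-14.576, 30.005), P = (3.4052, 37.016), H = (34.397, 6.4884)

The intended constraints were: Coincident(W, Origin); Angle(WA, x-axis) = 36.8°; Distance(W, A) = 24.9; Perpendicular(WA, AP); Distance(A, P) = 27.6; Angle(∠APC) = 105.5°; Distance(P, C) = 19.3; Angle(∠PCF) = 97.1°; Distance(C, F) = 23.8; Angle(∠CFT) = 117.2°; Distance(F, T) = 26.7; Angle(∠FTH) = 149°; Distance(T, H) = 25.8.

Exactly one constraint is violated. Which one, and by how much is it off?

Distance(T, H) = 25.8 — off by 7.80.

W = (0.00, 0.00) ✓; WA at 36.80° ✓; |WA| = 24.90 ✓; ∠(WA, AP) = 90.00° ✓; |AP| = 27.60 ✓; ∠APC = 105.5° ✓; |PC| = 19.30 ✓; ∠PCF = 97.10° ✓; |CF| = 23.80 ✓; ∠CFT = 117.2° ✓; |FT| = 26.70 ✓; ∠FTH = 149.0° ✓; |TH| = 18.00 ✗.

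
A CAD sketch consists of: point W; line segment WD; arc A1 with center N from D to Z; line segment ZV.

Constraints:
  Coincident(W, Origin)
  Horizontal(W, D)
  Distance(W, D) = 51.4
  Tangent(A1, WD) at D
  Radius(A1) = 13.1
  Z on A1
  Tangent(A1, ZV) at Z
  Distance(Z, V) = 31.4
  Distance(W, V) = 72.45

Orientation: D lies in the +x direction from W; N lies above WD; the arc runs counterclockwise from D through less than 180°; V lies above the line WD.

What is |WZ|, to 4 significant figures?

66.14

W is at the origin; WD is horizontal with |WD| = 51.4 and D on the +x side, so D = (51.40, 0.000). Since A1 is tangent to WD there, ND ⟂ WD, so N = D + (0, 13.1) = (51.40, 13.10). Since NZ ⟂ ZV (tangency), |NV| = √(13.1² + 31.4²) = 34.02 regardless of where Z sits on A1. So V lies on both circle(W, 72.45) and circle(N, 34.02); the above-WD intersection is V = (55.21, 46.91). Z is the foot of the tangent from V: Z = (63.98, 16.76).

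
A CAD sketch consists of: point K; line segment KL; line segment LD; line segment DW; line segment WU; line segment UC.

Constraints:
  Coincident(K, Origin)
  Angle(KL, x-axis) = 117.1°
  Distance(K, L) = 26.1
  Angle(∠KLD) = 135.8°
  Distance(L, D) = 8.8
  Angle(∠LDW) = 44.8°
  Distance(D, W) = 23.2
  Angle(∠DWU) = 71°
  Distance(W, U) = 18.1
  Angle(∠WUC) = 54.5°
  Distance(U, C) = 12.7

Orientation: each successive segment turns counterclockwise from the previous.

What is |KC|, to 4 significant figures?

22.41

∠DWU = 71.0° gives WU at 45.50° from the x-axis; with |WU| = 18.1, U = (2.813, 18.20). ∠WUC = 54.5° gives UC at 171.0° from the x-axis; with |UC| = 12.7, C = (-9.731, 20.19). Then |KC| = |C − K| = 22.41.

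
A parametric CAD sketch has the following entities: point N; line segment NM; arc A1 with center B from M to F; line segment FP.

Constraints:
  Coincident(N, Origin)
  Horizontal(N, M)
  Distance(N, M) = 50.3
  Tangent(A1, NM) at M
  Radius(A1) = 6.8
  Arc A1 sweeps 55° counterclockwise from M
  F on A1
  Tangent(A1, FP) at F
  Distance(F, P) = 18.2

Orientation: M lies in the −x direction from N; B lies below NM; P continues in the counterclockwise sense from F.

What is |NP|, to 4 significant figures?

68.66

On A1, M sits at bearing 90° from B; a 55° counterclockwise sweep puts F at bearing 145°, so F = B + 6.8·(cos 145°, sin 145°) = (-55.87, -2.900). A1 meets FP tangentially, so BF is at right angles to FP, so FP runs along (−sin 145°, cos 145°); with |FP| = 18.2, P = (-66.31, -17.81). Then |NP| = |P − N| = 68.66.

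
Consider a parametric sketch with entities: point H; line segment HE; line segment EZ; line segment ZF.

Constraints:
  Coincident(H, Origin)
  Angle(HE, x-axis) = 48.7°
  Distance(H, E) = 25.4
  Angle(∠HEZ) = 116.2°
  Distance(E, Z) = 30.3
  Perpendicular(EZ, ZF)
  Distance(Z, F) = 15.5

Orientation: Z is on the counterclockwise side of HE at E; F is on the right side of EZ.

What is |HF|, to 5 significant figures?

56.476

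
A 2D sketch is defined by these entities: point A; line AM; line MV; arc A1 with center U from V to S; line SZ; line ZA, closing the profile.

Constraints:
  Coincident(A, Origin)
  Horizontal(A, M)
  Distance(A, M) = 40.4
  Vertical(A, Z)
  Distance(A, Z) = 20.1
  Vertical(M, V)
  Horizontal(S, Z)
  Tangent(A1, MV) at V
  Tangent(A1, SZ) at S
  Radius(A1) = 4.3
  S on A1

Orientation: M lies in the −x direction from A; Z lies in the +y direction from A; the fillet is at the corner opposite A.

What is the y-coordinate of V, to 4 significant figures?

15.80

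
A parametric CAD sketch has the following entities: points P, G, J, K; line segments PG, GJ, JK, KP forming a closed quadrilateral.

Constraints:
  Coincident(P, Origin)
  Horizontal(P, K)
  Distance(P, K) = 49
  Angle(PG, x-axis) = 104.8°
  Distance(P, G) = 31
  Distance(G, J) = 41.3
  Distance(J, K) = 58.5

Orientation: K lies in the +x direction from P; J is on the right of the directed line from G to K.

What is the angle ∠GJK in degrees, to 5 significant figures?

78.179°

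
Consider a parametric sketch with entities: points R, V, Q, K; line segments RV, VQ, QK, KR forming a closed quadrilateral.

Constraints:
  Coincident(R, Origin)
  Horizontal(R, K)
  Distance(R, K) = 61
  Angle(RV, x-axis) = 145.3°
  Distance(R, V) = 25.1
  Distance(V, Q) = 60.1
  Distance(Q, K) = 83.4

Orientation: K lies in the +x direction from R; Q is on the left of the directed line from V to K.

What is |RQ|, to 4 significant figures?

66.75

Checks: |VQ| = 60.10 ✓; |QK| = 83.40 ✓.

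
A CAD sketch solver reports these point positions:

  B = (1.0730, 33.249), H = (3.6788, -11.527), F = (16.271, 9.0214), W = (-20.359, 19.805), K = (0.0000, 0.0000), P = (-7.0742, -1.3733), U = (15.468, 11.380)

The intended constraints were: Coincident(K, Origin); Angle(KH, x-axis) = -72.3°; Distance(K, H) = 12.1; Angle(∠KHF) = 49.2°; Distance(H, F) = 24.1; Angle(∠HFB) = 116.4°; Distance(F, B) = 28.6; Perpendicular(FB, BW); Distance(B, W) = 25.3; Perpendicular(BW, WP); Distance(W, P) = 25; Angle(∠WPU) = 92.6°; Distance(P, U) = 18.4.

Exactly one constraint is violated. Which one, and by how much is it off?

Distance(P, U) = 18.4 — off by 7.50.

K = (0.00, 0.00) ✓; KH at -72.30° ✓; |KH| = 12.10 ✓; ∠KHF = 49.20° ✓; |HF| = 24.10 ✓; ∠HFB = 116.4° ✓; |FB| = 28.60 ✓; ∠(FB, BW) = 90.00° ✓; |BW| = 25.30 ✓; ∠(BW, WP) = 90.00° ✓; |WP| = 25.00 ✓; ∠WPU = 92.60° ✓; |PU| = 25.90 ✗.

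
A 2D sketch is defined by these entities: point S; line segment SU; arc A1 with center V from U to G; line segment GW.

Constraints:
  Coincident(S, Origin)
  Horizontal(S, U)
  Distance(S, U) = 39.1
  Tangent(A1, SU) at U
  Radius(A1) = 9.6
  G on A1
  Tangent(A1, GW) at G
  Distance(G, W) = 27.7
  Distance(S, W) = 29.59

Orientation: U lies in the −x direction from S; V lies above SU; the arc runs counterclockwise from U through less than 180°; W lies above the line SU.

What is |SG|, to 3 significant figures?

31.7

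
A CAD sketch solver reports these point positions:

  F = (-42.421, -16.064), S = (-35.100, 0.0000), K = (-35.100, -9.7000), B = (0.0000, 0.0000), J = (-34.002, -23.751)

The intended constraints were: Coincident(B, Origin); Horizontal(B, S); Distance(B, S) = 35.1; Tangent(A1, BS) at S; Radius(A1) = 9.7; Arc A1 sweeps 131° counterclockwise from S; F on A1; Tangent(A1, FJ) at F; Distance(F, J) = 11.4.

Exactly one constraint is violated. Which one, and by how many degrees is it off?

Tangent(A1, FJ) at F — off by 6.60°.

B = (0.00, 0.00) ✓; B.y = 0.00, S.y = 0.00 ✓; |BS| = 35.10 ✓; ∠(KS, SB) = 90.00° ✓; |KS| = 9.700 ✓; bearing(K→F) − bearing(K→S) = 131.0° ✓; |KF| = 9.700 ✓; ∠(KF, FJ) = 83.40° ✗; |FJ| = 11.40 ✓.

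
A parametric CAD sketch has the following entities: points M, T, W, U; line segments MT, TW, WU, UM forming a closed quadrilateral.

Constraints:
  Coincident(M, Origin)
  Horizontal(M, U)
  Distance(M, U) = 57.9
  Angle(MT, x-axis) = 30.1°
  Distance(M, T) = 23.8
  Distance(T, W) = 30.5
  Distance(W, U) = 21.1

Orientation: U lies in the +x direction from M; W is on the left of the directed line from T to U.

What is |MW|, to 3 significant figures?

53.8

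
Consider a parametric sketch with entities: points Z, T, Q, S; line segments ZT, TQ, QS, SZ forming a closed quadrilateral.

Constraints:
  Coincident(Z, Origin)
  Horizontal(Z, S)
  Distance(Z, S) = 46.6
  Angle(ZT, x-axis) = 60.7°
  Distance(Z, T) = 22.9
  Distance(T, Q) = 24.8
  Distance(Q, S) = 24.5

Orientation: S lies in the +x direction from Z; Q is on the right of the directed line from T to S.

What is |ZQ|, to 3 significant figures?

22.3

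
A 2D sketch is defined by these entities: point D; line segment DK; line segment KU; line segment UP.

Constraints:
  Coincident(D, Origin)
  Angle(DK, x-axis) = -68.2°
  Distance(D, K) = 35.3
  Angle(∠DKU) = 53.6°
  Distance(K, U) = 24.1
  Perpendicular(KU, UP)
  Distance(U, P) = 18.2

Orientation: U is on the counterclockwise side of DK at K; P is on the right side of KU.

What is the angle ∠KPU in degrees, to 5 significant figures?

52.940°

D is at the origin; DK runs at -68.2° with length 35.3, so K = 35.3·(cos -68.2°, sin -68.2°) = (13.109, -32.776). ∠DKU = 53.6°, so KU runs at -68.2° + (180° − 53.6°) = 58.200° from the x-axis; with |KU| = 24.1, U = K + 24.1·(cos 58.200°, sin 58.200°) = (25.809, -12.293). The perpendicularity gives UP at right angles to KU; with |UP| = 18.2 on the right of KU, P = U + 18.2·(0.84989, -0.52696) = (41.277, -21.884). Then cos ∠KPU = PK·PU / (|PK||PU|), giving 52.940°.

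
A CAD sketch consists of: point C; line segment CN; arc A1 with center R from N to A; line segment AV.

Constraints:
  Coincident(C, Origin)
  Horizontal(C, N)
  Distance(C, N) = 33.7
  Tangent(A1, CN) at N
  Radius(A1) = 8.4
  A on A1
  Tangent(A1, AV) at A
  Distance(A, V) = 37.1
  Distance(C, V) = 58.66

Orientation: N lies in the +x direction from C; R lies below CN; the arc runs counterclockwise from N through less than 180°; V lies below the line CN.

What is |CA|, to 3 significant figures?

27.8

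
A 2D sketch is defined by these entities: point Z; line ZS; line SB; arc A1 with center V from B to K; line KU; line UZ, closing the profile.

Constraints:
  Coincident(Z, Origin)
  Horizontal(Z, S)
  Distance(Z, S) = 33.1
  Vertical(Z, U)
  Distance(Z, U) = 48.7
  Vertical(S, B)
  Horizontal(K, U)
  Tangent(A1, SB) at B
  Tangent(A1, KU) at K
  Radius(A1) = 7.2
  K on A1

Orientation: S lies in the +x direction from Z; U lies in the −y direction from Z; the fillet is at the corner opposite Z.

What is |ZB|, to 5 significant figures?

53.084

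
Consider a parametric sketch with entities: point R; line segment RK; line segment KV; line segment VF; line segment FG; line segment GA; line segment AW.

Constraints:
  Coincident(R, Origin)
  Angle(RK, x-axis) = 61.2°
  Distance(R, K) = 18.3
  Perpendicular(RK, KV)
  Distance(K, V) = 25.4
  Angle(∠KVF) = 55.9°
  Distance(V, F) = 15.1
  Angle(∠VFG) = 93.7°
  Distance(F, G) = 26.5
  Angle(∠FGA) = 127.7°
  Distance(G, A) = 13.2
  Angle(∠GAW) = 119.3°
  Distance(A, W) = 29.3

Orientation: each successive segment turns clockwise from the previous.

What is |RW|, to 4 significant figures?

52.25

R is at the origin; RK runs at 61.2° with length 18.3, so K = (8.816, 16.04). RK is perpendicular to KV, so KV runs at -28.80°; with |KV| = 25.4, V = (31.07, 3.800). ∠KVF = 55.9° gives VF at -152.9° from the x-axis; with |VF| = 15.1, F = (17.63, -3.079). ∠VFG = 93.7° gives FG at 120.8° from the x-axis; with |FG| = 26.5, G = (4.063, 19.68). ∠FGA = 127.7° gives GA at 68.50° from the x-axis; with |GA| = 13.2, A = (8.901, 31.97). ∠GAW = 119.3° gives AW at 7.800° from the x-axis; with |AW| = 29.3, W = (37.93, 35.94). Then |RW| = |W − R| = 52.25.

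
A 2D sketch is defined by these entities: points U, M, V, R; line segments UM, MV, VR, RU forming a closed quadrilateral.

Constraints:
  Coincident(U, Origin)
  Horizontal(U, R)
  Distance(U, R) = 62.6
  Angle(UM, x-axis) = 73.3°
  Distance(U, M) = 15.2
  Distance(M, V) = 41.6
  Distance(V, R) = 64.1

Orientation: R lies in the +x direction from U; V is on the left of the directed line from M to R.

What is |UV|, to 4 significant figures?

56.57

U is at the origin; UR is horizontal with |UR| = 62.6 and R in +x, so R = (62.6, 0). UM runs at 73.3° with |UM| = 15.2, so M = (4.368, 14.56). V is determined by |MV| = 41.6 and |VR| = 64.1 together: it lies at the intersection of circle(M, 41.6) and circle(R, 64.1). With |MR| = 60.02, the foot of the radical line on MR is 10.20 from M and the perpendicular offset is √(41.6² − 10.20²) = 40.33. Taking the left-of-MR solution: V = (24.05, 51.21).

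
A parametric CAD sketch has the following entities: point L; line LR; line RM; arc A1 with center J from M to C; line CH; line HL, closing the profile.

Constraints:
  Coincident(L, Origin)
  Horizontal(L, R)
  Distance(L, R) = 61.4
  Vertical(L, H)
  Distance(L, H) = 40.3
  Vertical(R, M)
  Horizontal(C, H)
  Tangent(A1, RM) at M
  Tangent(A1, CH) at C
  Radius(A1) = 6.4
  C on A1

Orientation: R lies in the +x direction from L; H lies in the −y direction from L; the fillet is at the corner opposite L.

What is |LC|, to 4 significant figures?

68.18

L is at the origin; LR is horizontal with |LR| = 61.4 and R on the +x side, so R = (61.40, 0.000). L and H share the same x with |LH| = 40.3 and H on the −y side, so H = (0.000, -40.30). The virtual corner opposite L is at (61.40, -40.30). Since A1 is tangent to RM there, JM ⟂ RM and A1 meets CH tangentially, so JC is at right angles to CH, with radius 6.4, so the center J sits 6.4 in from both sides at J = (55.00, -33.90). That places the tangent points at M = (61.40, -33.90) on RM and C = (55.00, -40.30) on CH. Then |LC| = |C − L| = 68.18.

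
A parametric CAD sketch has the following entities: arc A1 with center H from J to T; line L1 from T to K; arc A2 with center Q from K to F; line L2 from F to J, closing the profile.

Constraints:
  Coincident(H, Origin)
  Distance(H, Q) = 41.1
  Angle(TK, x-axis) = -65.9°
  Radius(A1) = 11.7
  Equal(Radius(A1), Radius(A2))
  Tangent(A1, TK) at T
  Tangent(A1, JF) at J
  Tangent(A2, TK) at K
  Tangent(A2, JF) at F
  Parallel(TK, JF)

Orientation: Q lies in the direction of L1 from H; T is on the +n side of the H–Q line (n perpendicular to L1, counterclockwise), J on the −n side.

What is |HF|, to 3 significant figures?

42.7

The slot axis is L1's direction at -65.9°, so u = (cos -65.9°, sin -65.9°) = (0.408, -0.913) and n = (−sin -65.9°, cos -65.9°) = (0.913, 0.408). H is at the origin and Q lies 41.1 along u from H, so Q = 41.1·u = (16.8, -37.5). Tangency of A1 to both parallel lines with radius 11.7 puts T and J at H ± 11.7·n: T = (10.7, 4.78), J = (-10.7, -4.78). Equal radii place K and F the same way about Q: K = Q + 11.7·n = (27.5, -32.7), F = Q − 11.7·n = (6.10, -42.3). Then |HF| = |F − H| = 42.7.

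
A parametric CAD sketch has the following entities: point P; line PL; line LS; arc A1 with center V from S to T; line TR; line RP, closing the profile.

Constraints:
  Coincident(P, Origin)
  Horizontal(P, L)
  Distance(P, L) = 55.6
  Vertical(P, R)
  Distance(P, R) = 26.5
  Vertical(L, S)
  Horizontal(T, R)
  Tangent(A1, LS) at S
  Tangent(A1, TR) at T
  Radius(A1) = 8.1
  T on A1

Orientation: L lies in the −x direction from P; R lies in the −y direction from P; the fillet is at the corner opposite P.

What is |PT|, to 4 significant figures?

54.39

The virtual corner opposite P is at (-55.60, -26.50). Since A1 is tangent to LS there, VS ⟂ LS and since A1 is tangent to TR there, VT ⟂ TR, with radius 8.1, so the center V sits 8.1 in from both sides at V = (-47.50, -18.40). That places the tangent points at S = (-55.60, -18.40) on LS and T = (-47.50, -26.50) on TR. Then |PT| = |T − P| = 54.39.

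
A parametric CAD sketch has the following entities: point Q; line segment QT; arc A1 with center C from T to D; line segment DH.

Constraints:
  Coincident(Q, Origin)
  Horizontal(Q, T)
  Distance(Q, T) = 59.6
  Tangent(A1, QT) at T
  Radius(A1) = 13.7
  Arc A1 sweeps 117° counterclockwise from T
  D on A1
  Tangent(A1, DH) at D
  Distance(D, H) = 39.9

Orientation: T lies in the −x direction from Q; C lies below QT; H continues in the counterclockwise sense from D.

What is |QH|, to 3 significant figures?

77.2

Q is at the origin; QT is horizontal with |QT| = 59.6 and T on the −x side, so T = (-59.6, 0.00). Since A1 is tangent to QT there, CT ⟂ QT, so C = T + (0, -13.7) = (-59.6, -13.7). On A1, T sits at bearing 90° from C; a 117° counterclockwise sweep puts D at bearing 207°, so D = C + 13.7·(cos 207°, sin 207°) = (-71.8, -19.9). The tangent condition forces CD to be normal to DH, so DH runs along (−sin 207°, cos 207°); with |DH| = 39.9, H = (-53.7, -55.5). Then |QH| = |H − Q| = 77.2.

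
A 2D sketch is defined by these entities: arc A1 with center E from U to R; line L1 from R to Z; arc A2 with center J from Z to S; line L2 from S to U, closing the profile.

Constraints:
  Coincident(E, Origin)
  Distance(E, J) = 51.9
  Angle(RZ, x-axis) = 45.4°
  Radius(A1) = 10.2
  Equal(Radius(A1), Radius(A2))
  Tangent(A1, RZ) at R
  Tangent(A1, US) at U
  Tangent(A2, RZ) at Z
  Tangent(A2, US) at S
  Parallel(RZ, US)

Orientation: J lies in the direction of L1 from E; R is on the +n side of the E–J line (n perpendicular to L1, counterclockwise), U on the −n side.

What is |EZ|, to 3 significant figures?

52.9

Tangency of A1 to both parallel lines with radius 10.2 puts R and U at E ± 10.2·n: R = (-7.26, 7.16), U = (7.26, -7.16). Equal radii place Z and S the same way about J: Z = J + 10.2·n = (29.2, 44.1), S = J − 10.2·n = (43.7, 29.8). Then |EZ| = |Z − E| = 52.9.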